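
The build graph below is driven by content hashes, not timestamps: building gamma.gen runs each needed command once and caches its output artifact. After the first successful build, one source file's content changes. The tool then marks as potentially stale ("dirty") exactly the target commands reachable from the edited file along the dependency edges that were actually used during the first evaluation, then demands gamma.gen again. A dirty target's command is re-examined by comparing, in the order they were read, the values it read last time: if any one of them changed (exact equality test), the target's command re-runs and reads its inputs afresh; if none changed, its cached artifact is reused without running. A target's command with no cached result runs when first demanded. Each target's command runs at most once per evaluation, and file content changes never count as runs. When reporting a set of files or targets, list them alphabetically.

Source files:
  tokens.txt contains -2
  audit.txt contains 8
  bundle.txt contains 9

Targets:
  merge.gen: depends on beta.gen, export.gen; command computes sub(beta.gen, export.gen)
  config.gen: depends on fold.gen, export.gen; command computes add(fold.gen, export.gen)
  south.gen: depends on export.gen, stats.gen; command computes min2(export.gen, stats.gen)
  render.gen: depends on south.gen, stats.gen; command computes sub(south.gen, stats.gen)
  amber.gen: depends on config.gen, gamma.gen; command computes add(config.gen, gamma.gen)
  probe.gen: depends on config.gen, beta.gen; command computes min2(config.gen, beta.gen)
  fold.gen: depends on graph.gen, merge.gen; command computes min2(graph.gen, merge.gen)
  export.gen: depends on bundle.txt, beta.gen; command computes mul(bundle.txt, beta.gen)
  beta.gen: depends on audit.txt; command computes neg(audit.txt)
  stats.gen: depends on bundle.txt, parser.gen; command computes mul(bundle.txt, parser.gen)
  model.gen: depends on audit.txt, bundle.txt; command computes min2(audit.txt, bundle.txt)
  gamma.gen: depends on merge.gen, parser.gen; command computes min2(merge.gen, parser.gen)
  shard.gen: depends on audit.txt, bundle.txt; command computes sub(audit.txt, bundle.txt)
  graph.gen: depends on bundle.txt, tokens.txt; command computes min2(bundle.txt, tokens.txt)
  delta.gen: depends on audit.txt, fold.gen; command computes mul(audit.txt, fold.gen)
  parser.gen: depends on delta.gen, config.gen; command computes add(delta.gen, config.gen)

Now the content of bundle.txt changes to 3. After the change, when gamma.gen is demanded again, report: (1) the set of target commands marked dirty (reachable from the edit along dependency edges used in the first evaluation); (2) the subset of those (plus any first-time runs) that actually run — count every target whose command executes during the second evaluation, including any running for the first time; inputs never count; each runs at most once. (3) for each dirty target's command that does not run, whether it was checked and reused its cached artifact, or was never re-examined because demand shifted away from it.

Initial pass — values computed on the first demand:
  beta.gen = neg(8) = -8
  export.gen = mul(9, -8) = -72
  graph.gen = min2(9, -2) = -2
  merge.gen = sub(-8, -72) = 64
  fold.gen = min2(-2, 64) = -2
  config.gen = add(-2, -72) = -74
  delta.gen = mul(8, -2) = -16
  parser.gen = add(-16, -74) = -90
  gamma.gen = min2(64, -90) = -90

Second demand — change propagation:
  export.gen: re-runs because bundle.txt 9->3; new result -24.
  graph.gen: re-runs because bundle.txt 9->3; new result -2 (unchanged).
  merge.gen: re-runs because export.gen -72->-24; new result 16.
  fold.gen: re-runs because merge.gen 64->16; new result -2 (unchanged).
  config.gen: re-runs because export.gen -72->-24; new result -26.
  delta.gen: re-examined; everything it read last time is the same (audit.txt unchanged, fold.gen unchanged) — cache -16 kept, no run.
  parser.gen: re-runs because config.gen -74->-26; new result -42.
  gamma.gen: re-runs because merge.gen 64->16; parser.gen -90->-42; new result -42.

The important point: at delta.gen every value read last time is unchanged, so the dirty flag clears without a run.

Dirty set: config.gen, delta.gen, export.gen, fold.gen, gamma.gen, graph.gen, merge.gen, parser.gen.
Run set: config.gen, export.gen, fold.gen, gamma.gen, graph.gen, merge.gen, parser.gen (7 run).
Re-examined without running (cache reused): delta.gen.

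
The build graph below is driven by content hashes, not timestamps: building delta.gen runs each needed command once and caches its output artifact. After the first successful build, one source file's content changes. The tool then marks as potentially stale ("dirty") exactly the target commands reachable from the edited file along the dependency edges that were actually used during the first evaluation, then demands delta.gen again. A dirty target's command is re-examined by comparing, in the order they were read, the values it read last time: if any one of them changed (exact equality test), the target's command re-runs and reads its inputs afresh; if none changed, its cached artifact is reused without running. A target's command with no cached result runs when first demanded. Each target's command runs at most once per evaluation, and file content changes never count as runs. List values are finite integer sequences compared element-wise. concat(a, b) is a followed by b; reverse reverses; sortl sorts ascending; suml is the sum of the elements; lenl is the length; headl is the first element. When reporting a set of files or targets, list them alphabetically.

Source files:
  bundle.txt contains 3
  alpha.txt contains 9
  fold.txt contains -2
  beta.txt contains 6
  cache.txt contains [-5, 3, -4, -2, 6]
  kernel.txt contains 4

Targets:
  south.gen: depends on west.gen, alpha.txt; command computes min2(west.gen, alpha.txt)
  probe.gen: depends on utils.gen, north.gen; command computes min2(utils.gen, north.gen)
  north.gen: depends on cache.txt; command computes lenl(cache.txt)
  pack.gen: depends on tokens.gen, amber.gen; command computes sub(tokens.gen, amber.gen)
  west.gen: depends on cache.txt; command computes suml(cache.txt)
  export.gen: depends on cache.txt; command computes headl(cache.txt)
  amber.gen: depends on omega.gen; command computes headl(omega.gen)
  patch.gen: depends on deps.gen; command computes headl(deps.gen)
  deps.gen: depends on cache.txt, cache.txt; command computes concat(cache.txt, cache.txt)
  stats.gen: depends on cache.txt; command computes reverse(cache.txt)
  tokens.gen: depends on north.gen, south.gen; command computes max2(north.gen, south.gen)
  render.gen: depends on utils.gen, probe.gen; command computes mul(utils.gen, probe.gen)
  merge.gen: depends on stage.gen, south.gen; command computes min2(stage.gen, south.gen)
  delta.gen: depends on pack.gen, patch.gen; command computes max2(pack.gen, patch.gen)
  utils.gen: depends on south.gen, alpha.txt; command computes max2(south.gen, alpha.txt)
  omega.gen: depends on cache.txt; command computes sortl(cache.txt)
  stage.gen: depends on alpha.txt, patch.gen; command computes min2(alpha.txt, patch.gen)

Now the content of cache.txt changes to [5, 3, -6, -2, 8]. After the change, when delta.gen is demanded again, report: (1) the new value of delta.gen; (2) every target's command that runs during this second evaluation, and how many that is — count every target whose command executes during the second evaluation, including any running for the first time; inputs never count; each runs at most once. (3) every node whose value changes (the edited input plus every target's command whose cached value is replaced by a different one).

delta.gen now evaluates to 14.
Run set: amber.gen, delta.gen, deps.gen, north.gen, omega.gen, pack.gen, patch.gen, south.gen, tokens.gen, west.gen (10 run).
Changed values: amber.gen, cache.txt, delta.gen, deps.gen, omega.gen, pack.gen, patch.gen, south.gen, tokens.gen, west.gen.

Initial pass — values computed on the first demand:
  deps.gen = concat([-5, 3, -4, -2, 6], [-5, 3, -4, -2, 6]) = [-5, 3, -4, -2, 6, -5, 3, -4, -2, 6]
  north.gen = lenl([-5, 3, -4, -2, 6]) = 5
  omega.gen = sortl([-5, 3, -4, -2, 6]) = [-5, -4, -2, 3, 6]
  amber.gen = headl([-5, -4, -2, 3, 6]) = -5
  patch.gen = headl([-5, 3, -4, -2, 6, -5, 3, -4, -2, 6]) = -5
  west.gen = suml([-5, 3, -4, -2, 6]) = -2
  south.gen = min2(-2, 9) = -2
  tokens.gen = max2(5, -2) = 5
  pack.gen = sub(5, -5) = 10
  delta.gen = max2(10, -5) = 10

Second demand — change propagation:
  deps.gen: re-runs because cache.txt [-5, 3, -4, -2, 6]->[5, 3, -6, -2, 8]; cache.txt [-5, 3, -4, -2, 6]->[5, 3, -6, -2, 8]; new result [5, 3, -6, -2, 8, 5, 3, -6, -2, 8].
  north.gen: re-runs because cache.txt [-5, 3, -4, -2, 6]->[5, 3, -6, -2, 8]; new result 5 (unchanged).
  omega.gen: re-runs because cache.txt [-5, 3, -4, -2, 6]->[5, 3, -6, -2, 8]; new result [-6, -2, 3, 5, 8].
  amber.gen: re-runs because omega.gen [-5, -4, -2, 3, 6]->[-6, -2, 3, 5, 8]; new result -6.
  patch.gen: re-runs because deps.gen [-5, 3, -4, -2, 6, -5, 3, -4, -2, 6]->[5, 3, -6, -2, 8, 5, 3, -6, -2, 8]; new result 5.
  west.gen: re-runs because cache.txt [-5, 3, -4, -2, 6]->[5, 3, -6, -2, 8]; new result 8.
  south.gen: re-runs because west.gen -2->8; new result 8.
  tokens.gen: re-runs because south.gen -2->8; new result 8.
  pack.gen: re-runs because tokens.gen 5->8; amber.gen -5->-6; new result 14.
  delta.gen: re-runs because pack.gen 10->14; patch.gen -5->5; new result 14.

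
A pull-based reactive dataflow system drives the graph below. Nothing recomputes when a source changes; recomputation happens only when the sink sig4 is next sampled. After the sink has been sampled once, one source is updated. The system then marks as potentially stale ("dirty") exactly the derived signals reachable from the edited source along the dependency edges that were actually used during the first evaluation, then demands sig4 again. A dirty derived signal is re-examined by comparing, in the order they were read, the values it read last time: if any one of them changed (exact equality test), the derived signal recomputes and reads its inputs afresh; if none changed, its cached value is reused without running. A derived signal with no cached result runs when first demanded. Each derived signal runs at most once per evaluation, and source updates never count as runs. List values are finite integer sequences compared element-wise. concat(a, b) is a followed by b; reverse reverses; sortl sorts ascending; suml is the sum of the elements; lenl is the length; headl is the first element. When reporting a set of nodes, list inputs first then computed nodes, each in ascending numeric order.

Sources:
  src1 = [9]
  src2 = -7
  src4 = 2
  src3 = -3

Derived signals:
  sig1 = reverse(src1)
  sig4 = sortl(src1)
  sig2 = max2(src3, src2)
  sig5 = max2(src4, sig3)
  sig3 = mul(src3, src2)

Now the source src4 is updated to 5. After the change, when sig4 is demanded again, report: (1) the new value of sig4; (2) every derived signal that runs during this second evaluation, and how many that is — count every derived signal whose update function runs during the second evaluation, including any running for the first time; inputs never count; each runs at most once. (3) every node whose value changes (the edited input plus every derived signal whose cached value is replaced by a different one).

New value of sig4: [9].
Derived signals that run: none — 0 in total.
Values that change: src4.
Key observation: src4 is never demanded by the output, so the edit triggers no recomputation at all.

First evaluation (everything demanded from the output):
  sig4 = sortl([9]) = [9]

Propagation after the edit:
  src4 feeds no computation that the output demands — nothing is marked dirty and nothing runs.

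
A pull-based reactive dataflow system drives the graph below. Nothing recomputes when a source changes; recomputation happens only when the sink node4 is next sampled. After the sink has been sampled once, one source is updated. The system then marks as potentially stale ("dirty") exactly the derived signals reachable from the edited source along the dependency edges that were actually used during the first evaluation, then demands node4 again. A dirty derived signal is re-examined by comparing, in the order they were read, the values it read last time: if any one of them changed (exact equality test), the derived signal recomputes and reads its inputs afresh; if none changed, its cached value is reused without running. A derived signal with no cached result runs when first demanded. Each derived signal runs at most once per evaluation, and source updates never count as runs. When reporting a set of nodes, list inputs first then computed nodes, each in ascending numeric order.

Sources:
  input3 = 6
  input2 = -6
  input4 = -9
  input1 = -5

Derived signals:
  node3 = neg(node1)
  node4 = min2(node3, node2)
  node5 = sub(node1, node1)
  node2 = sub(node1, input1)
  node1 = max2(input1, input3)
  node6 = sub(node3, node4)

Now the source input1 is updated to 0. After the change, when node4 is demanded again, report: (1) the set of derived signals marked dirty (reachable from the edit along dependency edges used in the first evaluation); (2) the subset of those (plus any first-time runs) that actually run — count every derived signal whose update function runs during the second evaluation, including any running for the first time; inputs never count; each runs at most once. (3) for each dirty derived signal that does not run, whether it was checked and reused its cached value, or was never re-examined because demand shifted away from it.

First evaluation (everything demanded from the output):
  node1 = max2(-5, 6) = 6
  node2 = sub(6, -5) = 11
  node3 = neg(6) = -6
  node4 = min2(-6, 11) = -6

Propagation after the edit:
  node1: runs — input1 -5->0; result 6 (same value as before).
  node2: runs — input1 -5->0; result 6.
  node3: checked — values it read are unchanged (node1 unchanged); reused cached -6 without running.
  node4: runs — node2 11->6; result -6 (same value as before).

Key observation: the cutoff stops propagation at node3 — its inputs' values are unchanged, so it reuses its cache.

Marked dirty: node1, node2, node3, node4.
Derived signals that run: node1, node2, node4 — 3 in total.
Checked but reused from cache: node3.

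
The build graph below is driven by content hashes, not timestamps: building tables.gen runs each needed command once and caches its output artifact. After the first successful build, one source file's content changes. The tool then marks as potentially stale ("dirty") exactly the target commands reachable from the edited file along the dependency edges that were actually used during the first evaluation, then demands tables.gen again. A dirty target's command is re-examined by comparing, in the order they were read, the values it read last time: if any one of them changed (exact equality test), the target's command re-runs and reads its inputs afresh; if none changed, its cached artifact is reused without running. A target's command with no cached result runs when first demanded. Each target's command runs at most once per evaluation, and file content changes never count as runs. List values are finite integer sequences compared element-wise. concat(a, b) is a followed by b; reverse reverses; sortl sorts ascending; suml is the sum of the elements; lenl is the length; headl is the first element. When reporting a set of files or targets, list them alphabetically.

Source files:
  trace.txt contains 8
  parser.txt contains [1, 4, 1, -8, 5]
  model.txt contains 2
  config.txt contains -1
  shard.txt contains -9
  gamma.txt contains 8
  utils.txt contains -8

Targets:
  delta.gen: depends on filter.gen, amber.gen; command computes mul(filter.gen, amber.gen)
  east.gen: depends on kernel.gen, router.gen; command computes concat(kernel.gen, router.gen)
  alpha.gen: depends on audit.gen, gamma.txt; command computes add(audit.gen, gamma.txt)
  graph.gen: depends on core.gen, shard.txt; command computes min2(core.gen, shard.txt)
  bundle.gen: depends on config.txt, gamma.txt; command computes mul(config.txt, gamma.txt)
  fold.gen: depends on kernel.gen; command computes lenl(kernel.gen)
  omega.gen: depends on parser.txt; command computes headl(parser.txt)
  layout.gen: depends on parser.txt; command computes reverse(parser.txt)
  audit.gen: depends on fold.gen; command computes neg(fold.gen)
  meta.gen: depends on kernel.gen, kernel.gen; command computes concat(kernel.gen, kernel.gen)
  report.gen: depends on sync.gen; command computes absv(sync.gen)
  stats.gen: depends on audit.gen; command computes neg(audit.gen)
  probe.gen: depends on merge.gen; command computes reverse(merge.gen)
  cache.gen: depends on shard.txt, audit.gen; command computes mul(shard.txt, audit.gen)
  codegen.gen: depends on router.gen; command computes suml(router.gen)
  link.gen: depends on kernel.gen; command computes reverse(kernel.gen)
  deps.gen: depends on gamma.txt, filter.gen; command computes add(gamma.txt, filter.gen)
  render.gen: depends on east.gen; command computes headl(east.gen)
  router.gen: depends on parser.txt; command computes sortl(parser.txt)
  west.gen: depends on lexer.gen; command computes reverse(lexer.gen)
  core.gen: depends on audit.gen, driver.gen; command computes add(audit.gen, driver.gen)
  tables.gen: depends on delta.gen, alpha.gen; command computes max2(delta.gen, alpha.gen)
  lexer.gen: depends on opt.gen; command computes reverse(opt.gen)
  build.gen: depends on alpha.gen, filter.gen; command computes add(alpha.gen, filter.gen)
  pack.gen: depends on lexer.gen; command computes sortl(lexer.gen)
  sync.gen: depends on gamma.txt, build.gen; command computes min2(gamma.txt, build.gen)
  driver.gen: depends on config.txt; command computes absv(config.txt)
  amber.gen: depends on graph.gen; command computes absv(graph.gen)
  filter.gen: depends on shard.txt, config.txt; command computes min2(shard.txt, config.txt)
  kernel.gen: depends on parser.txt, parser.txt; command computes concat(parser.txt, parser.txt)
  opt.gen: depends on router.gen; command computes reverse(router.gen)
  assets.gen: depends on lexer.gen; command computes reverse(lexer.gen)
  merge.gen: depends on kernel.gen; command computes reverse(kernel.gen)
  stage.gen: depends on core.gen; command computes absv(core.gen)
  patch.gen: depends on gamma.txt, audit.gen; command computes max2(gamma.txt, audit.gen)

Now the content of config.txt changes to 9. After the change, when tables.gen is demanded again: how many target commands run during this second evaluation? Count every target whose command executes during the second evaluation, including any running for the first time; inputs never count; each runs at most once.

Initial pass — values computed on the first demand:
  driver.gen = absv(-1) = 1
  filter.gen = min2(-9, -1) = -9
  kernel.gen = concat([1, 4, 1, -8, 5], [1, 4, 1, -8, 5]) = [1, 4, 1, -8, 5, 1, 4, 1, -8, 5]
  fold.gen = lenl([1, 4, 1, -8, 5, 1, 4, 1, -8, 5]) = 10
  audit.gen = neg(10) = -10
  alpha.gen = add(-10, 8) = -2
  core.gen = add(-10, 1) = -9
  graph.gen = min2(-9, -9) = -9
  amber.gen = absv(-9) = 9
  delta.gen = mul(-9, 9) = -81
  tables.gen = max2(-81, -2) = -2

Second demand — change propagation:
  driver.gen: re-runs because config.txt -1->9; new result 9.
  core.gen: re-runs because driver.gen 1->9; new result -1.
  filter.gen: re-runs because config.txt -1->9; new result -9 (unchanged).
  graph.gen: re-runs because core.gen -9->-1; new result -9 (unchanged).
  amber.gen: re-examined; everything it read last time is the same (graph.gen unchanged) — cache 9 kept, no run.
  delta.gen: re-examined; everything it read last time is the same (filter.gen unchanged, amber.gen unchanged) — cache -81 kept, no run.
  tables.gen: re-examined; everything it read last time is the same (delta.gen unchanged, alpha.gen unchanged) — cache -2 kept, no run.

The important point: at amber.gen every value read last time is unchanged, so the dirty flag clears without a run.

Run set: core.gen, driver.gen, filter.gen, graph.gen (4 run).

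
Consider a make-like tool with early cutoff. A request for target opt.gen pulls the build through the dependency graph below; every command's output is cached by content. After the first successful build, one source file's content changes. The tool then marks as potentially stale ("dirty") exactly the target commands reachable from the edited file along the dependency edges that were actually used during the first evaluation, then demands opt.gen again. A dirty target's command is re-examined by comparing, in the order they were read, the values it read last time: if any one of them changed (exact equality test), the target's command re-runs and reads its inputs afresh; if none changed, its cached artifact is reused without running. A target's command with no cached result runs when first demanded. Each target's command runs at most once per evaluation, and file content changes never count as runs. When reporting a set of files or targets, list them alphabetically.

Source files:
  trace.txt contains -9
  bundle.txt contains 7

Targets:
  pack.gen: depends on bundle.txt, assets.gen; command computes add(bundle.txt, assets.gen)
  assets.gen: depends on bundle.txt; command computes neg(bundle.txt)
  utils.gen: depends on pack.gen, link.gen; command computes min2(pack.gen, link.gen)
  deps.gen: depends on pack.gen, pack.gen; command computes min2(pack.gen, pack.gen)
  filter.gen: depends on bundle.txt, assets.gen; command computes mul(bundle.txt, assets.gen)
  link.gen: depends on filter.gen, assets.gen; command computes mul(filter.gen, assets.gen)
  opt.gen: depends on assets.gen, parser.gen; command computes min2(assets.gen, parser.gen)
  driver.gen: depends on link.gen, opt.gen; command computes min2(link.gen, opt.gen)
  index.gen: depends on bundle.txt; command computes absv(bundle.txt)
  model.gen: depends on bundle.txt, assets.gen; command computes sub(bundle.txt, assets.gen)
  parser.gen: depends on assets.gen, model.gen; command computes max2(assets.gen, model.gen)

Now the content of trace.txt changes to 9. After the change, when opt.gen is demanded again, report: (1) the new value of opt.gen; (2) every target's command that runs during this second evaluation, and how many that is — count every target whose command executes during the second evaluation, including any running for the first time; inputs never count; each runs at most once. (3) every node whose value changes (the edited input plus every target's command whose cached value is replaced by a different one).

First demand of the output computes:
  assets.gen = neg(7) = -7
  model.gen = sub(7, -7) = 14
  parser.gen = max2(-7, 14) = 14
  opt.gen = min2(-7, 14) = -7

After the edit, cleaning proceeds:
  no node depends on trace.txt at all; the second demand re-runs nothing.

Note the shortcut — nothing in the graph depends on trace.txt at all, so no recomputation happens.

Demanding opt.gen again yields -7.
0 target commands run: none.
The nodes whose values change: trace.txt.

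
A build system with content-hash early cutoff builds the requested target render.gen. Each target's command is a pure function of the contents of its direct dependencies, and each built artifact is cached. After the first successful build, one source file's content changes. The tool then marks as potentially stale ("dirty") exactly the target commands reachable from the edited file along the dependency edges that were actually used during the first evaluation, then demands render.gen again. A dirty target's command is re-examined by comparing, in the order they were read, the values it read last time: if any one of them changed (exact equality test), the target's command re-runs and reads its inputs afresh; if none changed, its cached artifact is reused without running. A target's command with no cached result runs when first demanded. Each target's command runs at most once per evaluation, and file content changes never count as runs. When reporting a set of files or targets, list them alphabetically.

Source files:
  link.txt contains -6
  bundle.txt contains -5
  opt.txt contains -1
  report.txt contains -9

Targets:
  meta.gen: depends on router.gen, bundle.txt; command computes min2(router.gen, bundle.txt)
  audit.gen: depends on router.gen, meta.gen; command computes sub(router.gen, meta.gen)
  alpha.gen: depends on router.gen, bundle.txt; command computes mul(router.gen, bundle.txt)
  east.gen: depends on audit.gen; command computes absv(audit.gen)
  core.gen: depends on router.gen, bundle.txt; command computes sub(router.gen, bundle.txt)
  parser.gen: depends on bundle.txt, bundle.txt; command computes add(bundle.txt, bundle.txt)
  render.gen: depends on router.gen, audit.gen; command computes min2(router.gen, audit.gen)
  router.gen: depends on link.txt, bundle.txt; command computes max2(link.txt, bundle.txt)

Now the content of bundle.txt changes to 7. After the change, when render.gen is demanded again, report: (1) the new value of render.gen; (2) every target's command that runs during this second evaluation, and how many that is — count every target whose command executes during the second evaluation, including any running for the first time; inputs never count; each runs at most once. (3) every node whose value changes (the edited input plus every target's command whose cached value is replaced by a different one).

New value of render.gen: 0.
Target commands that run: audit.gen, meta.gen, render.gen, router.gen — 4 in total.
Values that change: bundle.txt, meta.gen, render.gen, router.gen.

First evaluation (everything demanded from the output):
  router.gen = max2(-6, -5) = -5
  meta.gen = min2(-5, -5) = -5
  audit.gen = sub(-5, -5) = 0
  render.gen = min2(-5, 0) = -5

Propagation after the edit:
  router.gen: runs — bundle.txt -5->7; result 7.
  meta.gen: runs — router.gen -5->7; bundle.txt -5->7; result 7.
  audit.gen: runs — router.gen -5->7; meta.gen -5->7; result 0 (same value as before).
  render.gen: runs — router.gen -5->7; result 0.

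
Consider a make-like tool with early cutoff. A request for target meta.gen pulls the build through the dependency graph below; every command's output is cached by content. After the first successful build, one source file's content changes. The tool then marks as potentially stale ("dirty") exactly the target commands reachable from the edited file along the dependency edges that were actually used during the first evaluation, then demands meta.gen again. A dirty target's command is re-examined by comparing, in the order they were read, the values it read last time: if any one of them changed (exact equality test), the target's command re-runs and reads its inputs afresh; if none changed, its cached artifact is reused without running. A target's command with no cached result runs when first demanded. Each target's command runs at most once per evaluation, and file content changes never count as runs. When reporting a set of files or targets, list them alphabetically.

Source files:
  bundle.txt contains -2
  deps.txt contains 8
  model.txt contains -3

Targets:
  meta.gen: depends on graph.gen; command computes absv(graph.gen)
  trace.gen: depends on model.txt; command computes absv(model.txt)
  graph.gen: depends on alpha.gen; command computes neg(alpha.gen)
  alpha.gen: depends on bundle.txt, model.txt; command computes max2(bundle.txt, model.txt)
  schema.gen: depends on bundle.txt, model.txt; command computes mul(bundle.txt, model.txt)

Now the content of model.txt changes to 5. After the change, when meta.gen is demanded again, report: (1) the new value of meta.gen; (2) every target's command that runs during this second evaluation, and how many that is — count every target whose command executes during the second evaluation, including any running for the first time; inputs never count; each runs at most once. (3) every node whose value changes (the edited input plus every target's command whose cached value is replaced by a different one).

Demanding meta.gen again yields 5.
3 target commands run: alpha.gen, graph.gen, meta.gen.
The nodes whose values change: alpha.gen, graph.gen, meta.gen, model.txt.

First demand of the output computes:
  alpha.gen = max2(-2, -3) = -2
  graph.gen = neg(-2) = 2
  meta.gen = absv(2) = 2

After the edit, cleaning proceeds:
  alpha.gen: a read changed (model.txt -3->5) — executes, giving 5.
  graph.gen: a read changed (alpha.gen -2->5) — executes, giving -5.
  meta.gen: a read changed (graph.gen 2->-5) — executes, giving 5.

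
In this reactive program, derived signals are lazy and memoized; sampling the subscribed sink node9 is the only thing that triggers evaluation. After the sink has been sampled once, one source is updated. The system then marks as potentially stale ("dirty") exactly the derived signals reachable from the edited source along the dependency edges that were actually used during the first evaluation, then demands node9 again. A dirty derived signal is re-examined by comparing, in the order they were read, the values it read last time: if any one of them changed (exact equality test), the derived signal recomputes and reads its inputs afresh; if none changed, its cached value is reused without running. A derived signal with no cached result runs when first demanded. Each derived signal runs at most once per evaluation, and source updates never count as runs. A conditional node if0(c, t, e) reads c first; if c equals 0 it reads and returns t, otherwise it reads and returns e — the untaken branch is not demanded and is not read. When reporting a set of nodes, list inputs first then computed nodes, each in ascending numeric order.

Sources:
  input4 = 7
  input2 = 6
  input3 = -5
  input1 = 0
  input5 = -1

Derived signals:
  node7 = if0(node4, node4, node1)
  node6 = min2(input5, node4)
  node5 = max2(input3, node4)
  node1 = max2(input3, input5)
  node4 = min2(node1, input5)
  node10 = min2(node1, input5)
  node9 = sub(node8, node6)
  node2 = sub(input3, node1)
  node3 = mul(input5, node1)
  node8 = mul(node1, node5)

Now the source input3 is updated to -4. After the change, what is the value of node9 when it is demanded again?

Demanding node9 again yields 2.
Note where the cutoff bites: node4 is checked, finds nothing changed, and keeps its cache.

First demand of the output computes:
  node1 = max2(-5, -1) = -1
  node4 = min2(-1, -1) = -1
  node5 = max2(-5, -1) = -1
  node6 = min2(-1, -1) = -1
  node8 = mul(-1, -1) = 1
  node9 = sub(1, -1) = 2

After the edit, cleaning proceeds:
  node1: a read changed (input3 -5->-4) — executes, giving -1 — identical to its old value.
  node4: dirty, but its reads are unchanged (node1 unchanged, input5 unchanged); cached -1 stands.
  node5: a read changed (input3 -5->-4) — executes, giving -1 — identical to its old value.
  node6: dirty, but its reads are unchanged (input5 unchanged, node4 unchanged); cached -1 stands.
  node8: dirty, but its reads are unchanged (node1 unchanged, node5 unchanged); cached 1 stands.
  node9: dirty, but its reads are unchanged (node8 unchanged, node6 unchanged); cached 2 stands.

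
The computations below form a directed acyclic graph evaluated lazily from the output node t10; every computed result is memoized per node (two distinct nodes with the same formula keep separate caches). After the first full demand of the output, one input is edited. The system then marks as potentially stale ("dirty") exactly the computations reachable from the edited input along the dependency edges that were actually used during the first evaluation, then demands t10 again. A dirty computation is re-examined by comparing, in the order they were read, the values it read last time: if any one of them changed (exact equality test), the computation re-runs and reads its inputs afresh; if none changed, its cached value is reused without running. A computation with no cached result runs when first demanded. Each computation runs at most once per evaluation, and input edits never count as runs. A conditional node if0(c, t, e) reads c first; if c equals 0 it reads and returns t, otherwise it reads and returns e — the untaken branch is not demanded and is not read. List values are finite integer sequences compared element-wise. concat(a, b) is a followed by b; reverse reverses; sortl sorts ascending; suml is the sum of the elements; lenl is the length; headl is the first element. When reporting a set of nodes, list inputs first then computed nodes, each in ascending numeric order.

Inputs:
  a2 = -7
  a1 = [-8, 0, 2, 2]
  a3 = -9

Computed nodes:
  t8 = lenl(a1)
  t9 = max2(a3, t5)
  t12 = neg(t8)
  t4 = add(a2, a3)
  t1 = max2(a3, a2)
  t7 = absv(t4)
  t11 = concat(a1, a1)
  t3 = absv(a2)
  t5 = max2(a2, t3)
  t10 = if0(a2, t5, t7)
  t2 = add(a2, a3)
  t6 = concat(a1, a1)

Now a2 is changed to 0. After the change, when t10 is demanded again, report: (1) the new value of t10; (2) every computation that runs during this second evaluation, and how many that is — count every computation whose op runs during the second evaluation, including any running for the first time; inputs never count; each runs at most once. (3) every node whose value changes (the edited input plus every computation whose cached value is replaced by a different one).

First demand of the output computes:
  t4 = add(-7, -9) = -16
  t7 = absv(-16) = 16
  t10 = if0(a2=-7 -> else branch t7) = 16

After the edit, cleaning proceeds:
  t3: had never run; runs now, result 0.
  t4: stays stale; no demand reaches it after the flip.
  t5: had never run; runs now, result 0.
  t7: stays stale; no demand reaches it after the flip.
  t10: a read changed (a2 -7->0) — executes, giving 0.

Note the branch switch — demand abandons t4, t7, which are never re-examined.

Demanding t10 again yields 0.
3 computations run: t3, t5, t10.
The nodes whose values change: a2, t10.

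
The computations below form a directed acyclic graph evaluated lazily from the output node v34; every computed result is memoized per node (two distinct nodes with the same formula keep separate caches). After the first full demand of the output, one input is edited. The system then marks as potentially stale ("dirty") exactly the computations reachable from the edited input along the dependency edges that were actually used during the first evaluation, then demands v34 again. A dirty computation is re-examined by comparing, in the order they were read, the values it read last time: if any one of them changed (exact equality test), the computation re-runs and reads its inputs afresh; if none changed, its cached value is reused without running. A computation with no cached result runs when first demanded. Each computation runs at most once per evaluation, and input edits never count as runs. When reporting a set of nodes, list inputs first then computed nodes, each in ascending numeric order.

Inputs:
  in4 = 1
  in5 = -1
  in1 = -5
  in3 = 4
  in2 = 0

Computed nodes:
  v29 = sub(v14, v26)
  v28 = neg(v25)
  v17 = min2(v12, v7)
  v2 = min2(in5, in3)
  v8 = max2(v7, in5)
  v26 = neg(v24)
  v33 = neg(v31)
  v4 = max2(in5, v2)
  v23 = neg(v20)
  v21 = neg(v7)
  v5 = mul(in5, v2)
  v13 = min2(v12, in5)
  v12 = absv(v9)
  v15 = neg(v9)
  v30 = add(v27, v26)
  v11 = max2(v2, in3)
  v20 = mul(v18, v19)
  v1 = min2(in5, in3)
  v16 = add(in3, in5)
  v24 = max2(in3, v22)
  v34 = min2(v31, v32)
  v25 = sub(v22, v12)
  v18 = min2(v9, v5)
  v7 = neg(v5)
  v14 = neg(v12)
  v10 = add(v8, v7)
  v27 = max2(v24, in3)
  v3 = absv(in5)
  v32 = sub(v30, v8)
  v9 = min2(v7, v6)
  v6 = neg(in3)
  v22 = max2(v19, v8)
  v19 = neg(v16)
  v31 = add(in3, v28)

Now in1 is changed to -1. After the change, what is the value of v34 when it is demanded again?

First demand of the output computes:
  v2 = min2(-1, 4) = -1
  v5 = mul(-1, -1) = 1
  v6 = neg(4) = -4
  v7 = neg(1) = -1
  v8 = max2(-1, -1) = -1
  v9 = min2(-1, -4) = -4
  v12 = absv(-4) = 4
  v16 = add(4, -1) = 3
  v19 = neg(3) = -3
  v22 = max2(-3, -1) = -1
  v24 = max2(4, -1) = 4
  v25 = sub(-1, 4) = -5
  v26 = neg(4) = -4
  v27 = max2(4, 4) = 4
  v28 = neg(-5) = 5
  v30 = add(4, -4) = 0
  v31 = add(4, 5) = 9
  v32 = sub(0, -1) = 1
  v34 = min2(9, 1) = 1

After the edit, cleaning proceeds:
  no node depends on in1 at all; the second demand re-runs nothing.

Note the shortcut — nothing in the graph depends on in1 at all, so no recomputation happens.

Demanding v34 again yields 1.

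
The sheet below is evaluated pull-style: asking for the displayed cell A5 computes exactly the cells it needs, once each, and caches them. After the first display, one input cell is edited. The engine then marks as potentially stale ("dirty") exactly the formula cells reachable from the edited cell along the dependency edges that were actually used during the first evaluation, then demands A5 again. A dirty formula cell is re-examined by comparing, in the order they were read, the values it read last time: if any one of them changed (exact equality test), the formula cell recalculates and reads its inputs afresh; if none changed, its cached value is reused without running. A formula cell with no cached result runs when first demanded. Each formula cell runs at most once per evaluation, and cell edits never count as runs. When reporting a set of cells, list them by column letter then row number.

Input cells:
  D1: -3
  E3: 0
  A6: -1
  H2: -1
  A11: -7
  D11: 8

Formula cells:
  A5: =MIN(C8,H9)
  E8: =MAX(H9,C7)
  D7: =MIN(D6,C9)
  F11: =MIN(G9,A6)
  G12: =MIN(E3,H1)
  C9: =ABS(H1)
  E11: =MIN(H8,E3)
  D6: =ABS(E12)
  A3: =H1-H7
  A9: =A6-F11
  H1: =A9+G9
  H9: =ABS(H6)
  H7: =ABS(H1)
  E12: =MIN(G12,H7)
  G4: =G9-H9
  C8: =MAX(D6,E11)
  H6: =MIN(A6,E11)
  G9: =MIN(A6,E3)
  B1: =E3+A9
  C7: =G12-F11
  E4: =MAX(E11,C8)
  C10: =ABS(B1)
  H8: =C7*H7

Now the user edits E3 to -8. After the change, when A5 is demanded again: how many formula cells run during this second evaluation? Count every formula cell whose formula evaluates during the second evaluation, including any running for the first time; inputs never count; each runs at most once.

13 formula cells run: A5, A9, C7, C8, D6, E11, E12, F11, G9, G12, H1, H6, H9.
Note where the cutoff bites: H7 is checked, finds nothing changed, and keeps its cache.

First demand of the output computes:
  G9 = MIN(-1, 0) = -1
  F11 = MIN(-1, -1) = -1
  A9 = -1 - -1 = 0
  H1 = 0 + -1 = -1
  G12 = MIN(0, -1) = -1
  C7 = -1 - -1 = 0
  H7 = ABS(-1) = 1
  E12 = MIN(-1, 1) = -1
  D6 = ABS(-1) = 1
  H8 = 0 * 1 = 0
  E11 = MIN(0, 0) = 0
  C8 = MAX(1, 0) = 1
  H6 = MIN(-1, 0) = -1
  H9 = ABS(-1) = 1
  A5 = MIN(1, 1) = 1

After the edit, cleaning proceeds:
  G9: a read changed (E3 0->-8) — executes, giving -8.
  F11: a read changed (G9 -1->-8) — executes, giving -8.
  A9: a read changed (F11 -1->-8) — executes, giving 7.
  H1: a read changed (A9 0->7; G9 -1->-8) — executes, giving -1 — identical to its old value.
  G12: a read changed (E3 0->-8) — executes, giving -8.
  C7: a read changed (G12 -1->-8; F11 -1->-8) — executes, giving 0 — identical to its old value.
  H7: dirty, but its reads are unchanged (H1 unchanged); cached 1 stands.
  E12: a read changed (G12 -1->-8) — executes, giving -8.
  D6: a read changed (E12 -1->-8) — executes, giving 8.
  H8: dirty, but its reads are unchanged (C7 unchanged, H7 unchanged); cached 0 stands.
  E11: a read changed (E3 0->-8) — executes, giving -8.
  C8: a read changed (D6 1->8; E11 0->-8) — executes, giving 8.
  H6: a read changed (E11 0->-8) — executes, giving -8.
  H9: a read changed (H6 -1->-8) — executes, giving 8.
  A5: a read changed (C8 1->8; H9 1->8) — executes, giving 8.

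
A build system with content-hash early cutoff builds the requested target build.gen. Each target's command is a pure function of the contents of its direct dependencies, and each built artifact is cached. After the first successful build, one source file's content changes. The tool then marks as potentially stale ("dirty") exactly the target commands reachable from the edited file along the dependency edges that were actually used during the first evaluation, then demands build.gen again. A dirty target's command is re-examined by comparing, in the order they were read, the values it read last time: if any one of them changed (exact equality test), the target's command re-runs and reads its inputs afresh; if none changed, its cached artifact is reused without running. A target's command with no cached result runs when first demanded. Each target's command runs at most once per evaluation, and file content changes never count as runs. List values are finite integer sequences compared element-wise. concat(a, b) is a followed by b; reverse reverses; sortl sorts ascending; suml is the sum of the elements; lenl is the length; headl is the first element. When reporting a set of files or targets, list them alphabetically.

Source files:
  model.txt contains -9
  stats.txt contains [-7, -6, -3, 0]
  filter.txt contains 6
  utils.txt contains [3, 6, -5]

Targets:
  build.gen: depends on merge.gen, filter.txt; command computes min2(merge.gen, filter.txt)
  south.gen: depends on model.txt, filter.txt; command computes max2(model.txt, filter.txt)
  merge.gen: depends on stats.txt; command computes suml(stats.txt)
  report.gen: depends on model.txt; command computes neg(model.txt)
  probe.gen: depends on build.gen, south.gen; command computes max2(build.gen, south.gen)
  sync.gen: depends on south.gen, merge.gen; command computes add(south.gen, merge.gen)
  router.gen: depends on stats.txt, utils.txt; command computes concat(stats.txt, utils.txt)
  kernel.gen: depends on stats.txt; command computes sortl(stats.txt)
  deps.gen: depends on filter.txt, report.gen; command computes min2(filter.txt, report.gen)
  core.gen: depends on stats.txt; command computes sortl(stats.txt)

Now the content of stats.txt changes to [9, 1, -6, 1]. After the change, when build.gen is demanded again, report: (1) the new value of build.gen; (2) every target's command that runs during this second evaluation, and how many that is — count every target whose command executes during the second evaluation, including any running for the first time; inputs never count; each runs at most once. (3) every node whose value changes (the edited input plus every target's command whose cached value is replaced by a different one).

New value of build.gen: 5.
Target commands that run: build.gen, merge.gen — 2 in total.
Values that change: build.gen, merge.gen, stats.txt.

First evaluation (everything demanded from the output):
  merge.gen = suml([-7, -6, -3, 0]) = -16
  build.gen = min2(-16, 6) = -16

Propagation after the edit:
  merge.gen: runs — stats.txt [-7, -6, -3, 0]->[9, 1, -6, 1]; result 5.
  build.gen: runs — merge.gen -16->5; result 5.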